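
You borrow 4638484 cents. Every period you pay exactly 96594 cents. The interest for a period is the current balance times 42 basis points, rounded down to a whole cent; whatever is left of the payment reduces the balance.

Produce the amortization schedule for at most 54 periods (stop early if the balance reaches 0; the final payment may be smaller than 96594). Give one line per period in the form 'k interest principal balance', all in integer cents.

1. interest=⌊4638484·42/10000⌋=19481; principal=96594-19481=77113; balance=4638484-77113=4561371
2. interest=⌊4561371·42/10000⌋=19157; principal=96594-19157=77437; balance=4561371-77437=4483934
3. interest=⌊4483934·42/10000⌋=18832; principal=96594-18832=77762; balance=4483934-77762=4406172
4. interest=⌊4406172·42/10000⌋=18505; principal=96594-18505=78089; balance=4406172-78089=4328083
5. interest=⌊4328083·42/10000⌋=18177; principal=96594-18177=78417; balance=4328083-78417=4249666
6. interest=⌊4249666·42/10000⌋=17848; principal=96594-17848=78746; balance=4249666-78746=4170920
7. interest=⌊4170920·42/10000⌋=17517; principal=96594-17517=79077; balance=4170920-79077=4091843
8. interest=⌊4091843·42/10000⌋=17185; principal=96594-17185=79409; balance=4091843-79409=4012434
9. interest=⌊4012434·42/10000⌋=16852; principal=96594-16852=79742; balance=4012434-79742=3932692
10. interest=⌊3932692·42/10000⌋=16517; principal=96594-16517=80077; balance=3932692-80077=3852615
11. interest=⌊3852615·42/10000⌋=16180; principal=96594-16180=80414; balance=3852615-80414=3772201
12. interest=⌊3772201·42/10000⌋=15843; principal=96594-15843=80751; balance=3772201-80751=3691450
13. interest=⌊3691450·42/10000⌋=15504; principal=96594-15504=81090; balance=3691450-81090=3610360
14. interest=⌊3610360·42/10000⌋=15163; principal=96594-15163=81431; balance=3610360-81431=3528929
15. interest=⌊3528929·42/10000⌋=14821; principal=96594-14821=81773; balance=3528929-81773=3447156
16. interest=⌊3447156·42/10000⌋=14478; principal=96594-14478=82116; balance=3447156-82116=3365040
17. interest=⌊3365040·42/10000⌋=14133; principal=96594-14133=82461; balance=3365040-82461=3282579
18. interest=⌊3282579·42/10000⌋=13786; principal=96594-13786=82808; balance=3282579-82808=3199771
19. interest=⌊3199771·42/10000⌋=13439; principal=96594-13439=83155; balance=3199771-83155=3116616
20. interest=⌊3116616·42/10000⌋=13089; principal=96594-13089=83505; balance=3116616-83505=3033111
21. interest=⌊3033111·42/10000⌋=12739; principal=96594-12739=83855; balance=3033111-83855=2949256
22. interest=⌊2949256·42/10000⌋=12386; principal=96594-12386=84208; balance=2949256-84208=2865048
23. interest=⌊2865048·42/10000⌋=12033; principal=96594-12033=84561; balance=2865048-84561=2780487
24. interest=⌊2780487·42/10000⌋=11678; principal=96594-11678=84916; balance=2780487-84916=2695571
25. interest=⌊2695571·42/10000⌋=11321; principal=96594-11321=85273; balance=2695571-85273=2610298
26. interest=⌊2610298·42/10000⌋=10963; principal=96594-10963=85631; balance=2610298-85631=2524667
27. interest=⌊2524667·42/10000⌋=10603; principal=96594-10603=85991; balance=2524667-85991=2438676
28. interest=⌊2438676·42/10000⌋=10242; principal=96594-10242=86352; balance=2438676-86352=2352324
29. interest=⌊2352324·42/10000⌋=9879; principal=96594-9879=86715; balance=2352324-86715=2265609
30. interest=⌊2265609·42/10000⌋=9515; principal=96594-9515=87079; balance=2265609-87079=2178530
31. interest=⌊2178530·42/10000⌋=9149; principal=96594-9149=87445; balance=2178530-87445=2091085
32. interest=⌊2091085·42/10000⌋=8782; principal=96594-8782=87812; balance=2091085-87812=2003273
33. interest=⌊2003273·42/10000⌋=8413; principal=96594-8413=88181; balance=2003273-88181=1915092
34. interest=⌊1915092·42/10000⌋=8043; principal=96594-8043=88551; balance=1915092-88551=1826541
35. interest=⌊1826541·42/10000⌋=7671; principal=96594-7671=88923; balance=1826541-88923=1737618
36. interest=⌊1737618·42/10000⌋=7297; principal=96594-7297=89297; balance=1737618-89297=1648321
37. interest=⌊1648321·42/10000⌋=6922; principal=96594-6922=89672; balance=1648321-89672=1558649
38. interest=⌊1558649·42/10000⌋=6546; principal=96594-6546=90048; balance=1558649-90048=1468601
39. interest=⌊1468601·42/10000⌋=6168; principal=96594-6168=90426; balance=1468601-90426=1378175
40. interest=⌊1378175·42/10000⌋=5788; principal=96594-5788=90806; balance=1378175-90806=1287369
41. interest=⌊1287369·42/10000⌋=5406; principal=96594-5406=91188; balance=1287369-91188=1196181
42. interest=⌊1196181·42/10000⌋=5023; principal=96594-5023=91571; balance=1196181-91571=1104610
43. interest=⌊1104610·42/10000⌋=4639; principal=96594-4639=91955; balance=1104610-91955=1012655
44. interest=⌊1012655·42/10000⌋=4253; principal=96594-4253=92341; balance=1012655-92341=920314
45. interest=⌊920314·42/10000⌋=3865; principal=96594-3865=92729; balance=920314-92729=827585
46. interest=⌊827585·42/10000⌋=3475; principal=96594-3475=93119; balance=827585-93119=734466
47. interest=⌊734466·42/10000⌋=3084; principal=96594-3084=93510; balance=734466-93510=640956
48. interest=⌊640956·42/10000⌋=2692; principal=96594-2692=93902; balance=640956-93902=547054
49. interest=⌊547054·42/10000⌋=2297; principal=96594-2297=94297; balance=547054-94297=452757
50. interest=⌊452757·42/10000⌋=1901; principal=96594-1901=94693; balance=452757-94693=358064
51. interest=⌊358064·42/10000⌋=1503; principal=96594-1503=95091; balance=358064-95091=262973
52. interest=⌊262973·42/10000⌋=1104; principal=96594-1104=95490; balance=262973-95490=167483
53. interest=⌊167483·42/10000⌋=703; principal=96594-703=95891; balance=167483-95891=71592
54. interest=⌊71592·42/10000⌋=300; principal=min(96594-300,71592)=71592; balance=71592-71592=0

1 19481 77113 4561371
2 19157 77437 4483934
3 18832 77762 4406172
4 18505 78089 4328083
5 18177 78417 4249666
6 17848 78746 4170920
7 17517 79077 4091843
8 17185 79409 4012434
9 16852 79742 3932692
10 16517 80077 3852615
11 16180 80414 3772201
12 15843 80751 3691450
13 15504 81090 3610360
14 15163 81431 3528929
15 14821 81773 3447156
16 14478 82116 3365040
17 14133 82461 3282579
18 13786 82808 3199771
19 13439 83155 3116616
20 13089 83505 3033111
21 12739 83855 2949256
22 12386 84208 2865048
23 12033 84561 2780487
24 11678 84916 2695571
25 11321 85273 2610298
26 10963 85631 2524667
27 10603 85991 2438676
28 10242 86352 2352324
29 9879 86715 2265609
30 9515 87079 2178530
31 9149 87445 2091085
32 8782 87812 2003273
33 8413 88181 1915092
34 8043 88551 1826541
35 7671 88923 1737618
36 7297 89297 1648321
37 6922 89672 1558649
38 6546 90048 1468601
39 6168 90426 1378175
40 5788 90806 1287369
41 5406 91188 1196181
42 5023 91571 1104610
43 4639 91955 1012655
44 4253 92341 920314
45 3865 92729 827585
46 3475 93119 734466
47 3084 93510 640956
48 2692 93902 547054
49 2297 94297 452757
50 1901 94693 358064
51 1503 95091 262973
52 1104 95490 167483
53 703 95891 71592
54 300 71592 0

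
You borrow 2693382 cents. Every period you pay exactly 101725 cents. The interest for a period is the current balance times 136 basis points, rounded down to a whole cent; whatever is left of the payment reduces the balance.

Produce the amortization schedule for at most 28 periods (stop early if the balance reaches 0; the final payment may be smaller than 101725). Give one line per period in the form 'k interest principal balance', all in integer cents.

1 36629 65096 2628286
2 35744 65981 2562305
3 34847 66878 2495427
4 33937 67788 2427639
5 33015 68710 2358929
6 32081 69644 2289285
7 31134 70591 2218694
8 30174 71551 2147143
9 29201 72524 2074619
10 28214 73511 2001108
11 27215 74510 1926598
12 26201 75524 1851074
13 25174 76551 1774523
14 24133 77592 1696931
15 23078 78647 1618284
16 22008 79717 1538567
17 20924 80801 1457766
18 19825 81900 1375866
19 18711 83014 1292852
20 17582 84143 1208709
21 16438 85287 1123422
22 15278 86447 1036975
23 14102 87623 949352
24 12911 88814 860538
25 11703 90022 770516
26 10479 91246 679270
27 9238 92487 586783
28 7980 93745 493038

1. interest=⌊2693382·136/10000⌋=36629; principal=101725-36629=65096; balance=2693382-65096=2628286
2. interest=⌊2628286·136/10000⌋=35744; principal=101725-35744=65981; balance=2628286-65981=2562305
3. interest=⌊2562305·136/10000⌋=34847; principal=101725-34847=66878; balance=2562305-66878=2495427
4. interest=⌊2495427·136/10000⌋=33937; principal=101725-33937=67788; balance=2495427-67788=2427639
5. interest=⌊2427639·136/10000⌋=33015; principal=101725-33015=68710; balance=2427639-68710=2358929
6. interest=⌊2358929·136/10000⌋=32081; principal=101725-32081=69644; balance=2358929-69644=2289285
7. interest=⌊2289285·136/10000⌋=31134; principal=101725-31134=70591; balance=2289285-70591=2218694
8. interest=⌊2218694·136/10000⌋=30174; principal=101725-30174=71551; balance=2218694-71551=2147143
9. interest=⌊2147143·136/10000⌋=29201; principal=101725-29201=72524; balance=2147143-72524=2074619
10. interest=⌊2074619·136/10000⌋=28214; principal=101725-28214=73511; balance=2074619-73511=2001108
11. interest=⌊2001108·136/10000⌋=27215; principal=101725-27215=74510; balance=2001108-74510=1926598
12. interest=⌊1926598·136/10000⌋=26201; principal=101725-26201=75524; balance=1926598-75524=1851074
13. interest=⌊1851074·136/10000⌋=25174; principal=101725-25174=76551; balance=1851074-76551=1774523
14. interest=⌊1774523·136/10000⌋=24133; principal=101725-24133=77592; balance=1774523-77592=1696931
15. interest=⌊1696931·136/10000⌋=23078; principal=101725-23078=78647; balance=1696931-78647=1618284
16. interest=⌊1618284·136/10000⌋=22008; principal=101725-22008=79717; balance=1618284-79717=1538567
17. interest=⌊1538567·136/10000⌋=20924; principal=101725-20924=80801; balance=1538567-80801=1457766
18. interest=⌊1457766·136/10000⌋=19825; principal=101725-19825=81900; balance=1457766-81900=1375866
19. interest=⌊1375866·136/10000⌋=18711; principal=101725-18711=83014; balance=1375866-83014=1292852
20. interest=⌊1292852·136/10000⌋=17582; principal=101725-17582=84143; balance=1292852-84143=1208709
21. interest=⌊1208709·136/10000⌋=16438; principal=101725-16438=85287; balance=1208709-85287=1123422
22. interest=⌊1123422·136/10000⌋=15278; principal=101725-15278=86447; balance=1123422-86447=1036975
23. interest=⌊1036975·136/10000⌋=14102; principal=101725-14102=87623; balance=1036975-87623=949352
24. interest=⌊949352·136/10000⌋=12911; principal=101725-12911=88814; balance=949352-88814=860538
25. interest=⌊860538·136/10000⌋=11703; principal=101725-11703=90022; balance=860538-90022=770516
26. interest=⌊770516·136/10000⌋=10479; principal=101725-10479=91246; balance=770516-91246=679270
27. interest=⌊679270·136/10000⌋=9238; principal=101725-9238=92487; balance=679270-92487=586783
28. interest=⌊586783·136/10000⌋=7980; principal=101725-7980=93745; balance=586783-93745=493038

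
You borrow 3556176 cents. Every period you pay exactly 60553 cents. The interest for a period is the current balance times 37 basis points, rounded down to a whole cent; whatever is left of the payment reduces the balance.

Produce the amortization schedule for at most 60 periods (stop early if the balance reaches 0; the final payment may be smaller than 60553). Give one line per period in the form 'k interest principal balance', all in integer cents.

1. interest=⌊3556176·37/10000⌋=13157; principal=60553-13157=47396; balance=3556176-47396=3508780
2. interest=⌊3508780·37/10000⌋=12982; principal=60553-12982=47571; balance=3508780-47571=3461209
3. interest=⌊3461209·37/10000⌋=12806; principal=60553-12806=47747; balance=3461209-47747=3413462
4. interest=⌊3413462·37/10000⌋=12629; principal=60553-12629=47924; balance=3413462-47924=3365538
5. interest=⌊3365538·37/10000⌋=12452; principal=60553-12452=48101; balance=3365538-48101=3317437
6. interest=⌊3317437·37/10000⌋=12274; principal=60553-12274=48279; balance=3317437-48279=3269158
7. interest=⌊3269158·37/10000⌋=12095; principal=60553-12095=48458; balance=3269158-48458=3220700
8. interest=⌊3220700·37/10000⌋=11916; principal=60553-11916=48637; balance=3220700-48637=3172063
9. interest=⌊3172063·37/10000⌋=11736; principal=60553-11736=48817; balance=3172063-48817=3123246
10. interest=⌊3123246·37/10000⌋=11556; principal=60553-11556=48997; balance=3123246-48997=3074249
11. interest=⌊3074249·37/10000⌋=11374; principal=60553-11374=49179; balance=3074249-49179=3025070
12. interest=⌊3025070·37/10000⌋=11192; principal=60553-11192=49361; balance=3025070-49361=2975709
13. interest=⌊2975709·37/10000⌋=11010; principal=60553-11010=49543; balance=2975709-49543=2926166
14. interest=⌊2926166·37/10000⌋=10826; principal=60553-10826=49727; balance=2926166-49727=2876439
15. interest=⌊2876439·37/10000⌋=10642; principal=60553-10642=49911; balance=2876439-49911=2826528
16. interest=⌊2826528·37/10000⌋=10458; principal=60553-10458=50095; balance=2826528-50095=2776433
17. interest=⌊2776433·37/10000⌋=10272; principal=60553-10272=50281; balance=2776433-50281=2726152
18. interest=⌊2726152·37/10000⌋=10086; principal=60553-10086=50467; balance=2726152-50467=2675685
19. interest=⌊2675685·37/10000⌋=9900; principal=60553-9900=50653; balance=2675685-50653=2625032
20. interest=⌊2625032·37/10000⌋=9712; principal=60553-9712=50841; balance=2625032-50841=2574191
21. interest=⌊2574191·37/10000⌋=9524; principal=60553-9524=51029; balance=2574191-51029=2523162
22. interest=⌊2523162·37/10000⌋=9335; principal=60553-9335=51218; balance=2523162-51218=2471944
23. interest=⌊2471944·37/10000⌋=9146; principal=60553-9146=51407; balance=2471944-51407=2420537
24. interest=⌊2420537·37/10000⌋=8955; principal=60553-8955=51598; balance=2420537-51598=2368939
25. interest=⌊2368939·37/10000⌋=8765; principal=60553-8765=51788; balance=2368939-51788=2317151
26. interest=⌊2317151·37/10000⌋=8573; principal=60553-8573=51980; balance=2317151-51980=2265171
27. interest=⌊2265171·37/10000⌋=8381; principal=60553-8381=52172; balance=2265171-52172=2212999
28. interest=⌊2212999·37/10000⌋=8188; principal=60553-8188=52365; balance=2212999-52365=2160634
29. interest=⌊2160634·37/10000⌋=7994; principal=60553-7994=52559; balance=2160634-52559=2108075
30. interest=⌊2108075·37/10000⌋=7799; principal=60553-7799=52754; balance=2108075-52754=2055321
31. interest=⌊2055321·37/10000⌋=7604; principal=60553-7604=52949; balance=2055321-52949=2002372
32. interest=⌊2002372·37/10000⌋=7408; principal=60553-7408=53145; balance=2002372-53145=1949227
33. interest=⌊1949227·37/10000⌋=7212; principal=60553-7212=53341; balance=1949227-53341=1895886
34. interest=⌊1895886·37/10000⌋=7014; principal=60553-7014=53539; balance=1895886-53539=1842347
35. interest=⌊1842347·37/10000⌋=6816; principal=60553-6816=53737; balance=1842347-53737=1788610
36. interest=⌊1788610·37/10000⌋=6617; principal=60553-6617=53936; balance=1788610-53936=1734674
37. interest=⌊1734674·37/10000⌋=6418; principal=60553-6418=54135; balance=1734674-54135=1680539
38. interest=⌊1680539·37/10000⌋=6217; principal=60553-6217=54336; balance=1680539-54336=1626203
39. interest=⌊1626203·37/10000⌋=6016; principal=60553-6016=54537; balance=1626203-54537=1571666
40. interest=⌊1571666·37/10000⌋=5815; principal=60553-5815=54738; balance=1571666-54738=1516928
41. interest=⌊1516928·37/10000⌋=5612; principal=60553-5612=54941; balance=1516928-54941=1461987
42. interest=⌊1461987·37/10000⌋=5409; principal=60553-5409=55144; balance=1461987-55144=1406843
43. interest=⌊1406843·37/10000⌋=5205; principal=60553-5205=55348; balance=1406843-55348=1351495
44. interest=⌊1351495·37/10000⌋=5000; principal=60553-5000=55553; balance=1351495-55553=1295942
45. interest=⌊1295942·37/10000⌋=4794; principal=60553-4794=55759; balance=1295942-55759=1240183
46. interest=⌊1240183·37/10000⌋=4588; principal=60553-4588=55965; balance=1240183-55965=1184218
47. interest=⌊1184218·37/10000⌋=4381; principal=60553-4381=56172; balance=1184218-56172=1128046
48. interest=⌊1128046·37/10000⌋=4173; principal=60553-4173=56380; balance=1128046-56380=1071666
49. interest=⌊1071666·37/10000⌋=3965; principal=60553-3965=56588; balance=1071666-56588=1015078
50. interest=⌊1015078·37/10000⌋=3755; principal=60553-3755=56798; balance=1015078-56798=958280
51. interest=⌊958280·37/10000⌋=3545; principal=60553-3545=57008; balance=958280-57008=901272
52. interest=⌊901272·37/10000⌋=3334; principal=60553-3334=57219; balance=901272-57219=844053
53. interest=⌊844053·37/10000⌋=3122; principal=60553-3122=57431; balance=844053-57431=786622
54. interest=⌊786622·37/10000⌋=2910; principal=60553-2910=57643; balance=786622-57643=728979
55. interest=⌊728979·37/10000⌋=2697; principal=60553-2697=57856; balance=728979-57856=671123
56. interest=⌊671123·37/10000⌋=2483; principal=60553-2483=58070; balance=671123-58070=613053
57. interest=⌊613053·37/10000⌋=2268; principal=60553-2268=58285; balance=613053-58285=554768
58. interest=⌊554768·37/10000⌋=2052; principal=60553-2052=58501; balance=554768-58501=496267
59. interest=⌊496267·37/10000⌋=1836; principal=60553-1836=58717; balance=496267-58717=437550
60. interest=⌊437550·37/10000⌋=1618; principal=60553-1618=58935; balance=437550-58935=378615

1 13157 47396 3508780
2 12982 47571 3461209
3 12806 47747 3413462
4 12629 47924 3365538
5 12452 48101 3317437
6 12274 48279 3269158
7 12095 48458 3220700
8 11916 48637 3172063
9 11736 48817 3123246
10 11556 48997 3074249
11 11374 49179 3025070
12 11192 49361 2975709
13 11010 49543 2926166
14 10826 49727 2876439
15 10642 49911 2826528
16 10458 50095 2776433
17 10272 50281 2726152
18 10086 50467 2675685
19 9900 50653 2625032
20 9712 50841 2574191
21 9524 51029 2523162
22 9335 51218 2471944
23 9146 51407 2420537
24 8955 51598 2368939
25 8765 51788 2317151
26 8573 51980 2265171
27 8381 52172 2212999
28 8188 52365 2160634
29 7994 52559 2108075
30 7799 52754 2055321
31 7604 52949 2002372
32 7408 53145 1949227
33 7212 53341 1895886
34 7014 53539 1842347
35 6816 53737 1788610
36 6617 53936 1734674
37 6418 54135 1680539
38 6217 54336 1626203
39 6016 54537 1571666
40 5815 54738 1516928
41 5612 54941 1461987
42 5409 55144 1406843
43 5205 55348 1351495
44 5000 55553 1295942
45 4794 55759 1240183
46 4588 55965 1184218
47 4381 56172 1128046
48 4173 56380 1071666
49 3965 56588 1015078
50 3755 56798 958280
51 3545 57008 901272
52 3334 57219 844053
53 3122 57431 786622
54 2910 57643 728979
55 2697 57856 671123
56 2483 58070 613053
57 2268 58285 554768
58 2052 58501 496267
59 1836 58717 437550
60 1618 58935 378615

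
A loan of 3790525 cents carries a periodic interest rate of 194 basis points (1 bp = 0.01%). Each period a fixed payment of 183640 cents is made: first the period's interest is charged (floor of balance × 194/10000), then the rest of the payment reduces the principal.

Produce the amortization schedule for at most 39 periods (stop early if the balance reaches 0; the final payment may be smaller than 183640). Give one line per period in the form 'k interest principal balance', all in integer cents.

1. interest=⌊3790525·194/10000⌋=73536; principal=183640-73536=110104; balance=3790525-110104=3680421
2. interest=⌊3680421·194/10000⌋=71400; principal=183640-71400=112240; balance=3680421-112240=3568181
3. interest=⌊3568181·194/10000⌋=69222; principal=183640-69222=114418; balance=3568181-114418=3453763
4. interest=⌊3453763·194/10000⌋=67003; principal=183640-67003=116637; balance=3453763-116637=3337126
5. interest=⌊3337126·194/10000⌋=64740; principal=183640-64740=118900; balance=3337126-118900=3218226
6. interest=⌊3218226·194/10000⌋=62433; principal=183640-62433=121207; balance=3218226-121207=3097019
7. interest=⌊3097019·194/10000⌋=60082; principal=183640-60082=123558; balance=3097019-123558=2973461
8. interest=⌊2973461·194/10000⌋=57685; principal=183640-57685=125955; balance=2973461-125955=2847506
9. interest=⌊2847506·194/10000⌋=55241; principal=183640-55241=128399; balance=2847506-128399=2719107
10. interest=⌊2719107·194/10000⌋=52750; principal=183640-52750=130890; balance=2719107-130890=2588217
11. interest=⌊2588217·194/10000⌋=50211; principal=183640-50211=133429; balance=2588217-133429=2454788
12. interest=⌊2454788·194/10000⌋=47622; principal=183640-47622=136018; balance=2454788-136018=2318770
13. interest=⌊2318770·194/10000⌋=44984; principal=183640-44984=138656; balance=2318770-138656=2180114
14. interest=⌊2180114·194/10000⌋=42294; principal=183640-42294=141346; balance=2180114-141346=2038768
15. interest=⌊2038768·194/10000⌋=39552; principal=183640-39552=144088; balance=2038768-144088=1894680
16. interest=⌊1894680·194/10000⌋=36756; principal=183640-36756=146884; balance=1894680-146884=1747796
17. interest=⌊1747796·194/10000⌋=33907; principal=183640-33907=149733; balance=1747796-149733=1598063
18. interest=⌊1598063·194/10000⌋=31002; principal=183640-31002=152638; balance=1598063-152638=1445425
19. interest=⌊1445425·194/10000⌋=28041; principal=183640-28041=155599; balance=1445425-155599=1289826
20. interest=⌊1289826·194/10000⌋=25022; principal=183640-25022=158618; balance=1289826-158618=1131208
21. interest=⌊1131208·194/10000⌋=21945; principal=183640-21945=161695; balance=1131208-161695=969513
22. interest=⌊969513·194/10000⌋=18808; principal=183640-18808=164832; balance=969513-164832=804681
23. interest=⌊804681·194/10000⌋=15610; principal=183640-15610=168030; balance=804681-168030=636651
24. interest=⌊636651·194/10000⌋=12351; principal=183640-12351=171289; balance=636651-171289=465362
25. interest=⌊465362·194/10000⌋=9028; principal=183640-9028=174612; balance=465362-174612=290750
26. interest=⌊290750·194/10000⌋=5640; principal=183640-5640=178000; balance=290750-178000=112750
27. interest=⌊112750·194/10000⌋=2187; principal=min(183640-2187,112750)=112750; balance=112750-112750=0

1 73536 110104 3680421
2 71400 112240 3568181
3 69222 114418 3453763
4 67003 116637 3337126
5 64740 118900 3218226
6 62433 121207 3097019
7 60082 123558 2973461
8 57685 125955 2847506
9 55241 128399 2719107
10 52750 130890 2588217
11 50211 133429 2454788
12 47622 136018 2318770
13 44984 138656 2180114
14 42294 141346 2038768
15 39552 144088 1894680
16 36756 146884 1747796
17 33907 149733 1598063
18 31002 152638 1445425
19 28041 155599 1289826
20 25022 158618 1131208
21 21945 161695 969513
22 18808 164832 804681
23 15610 168030 636651
24 12351 171289 465362
25 9028 174612 290750
26 5640 178000 112750
27 2187 112750 0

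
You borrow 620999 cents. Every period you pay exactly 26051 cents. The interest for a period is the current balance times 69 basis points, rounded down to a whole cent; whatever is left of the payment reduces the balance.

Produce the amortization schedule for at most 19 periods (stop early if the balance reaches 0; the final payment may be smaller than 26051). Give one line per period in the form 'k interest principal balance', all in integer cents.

1 4284 21767 599232
2 4134 21917 577315
3 3983 22068 555247
4 3831 22220 533027
5 3677 22374 510653
6 3523 22528 488125
7 3368 22683 465442
8 3211 22840 442602
9 3053 22998 419604
10 2895 23156 396448
11 2735 23316 373132
12 2574 23477 349655
13 2412 23639 326016
14 2249 23802 302214
15 2085 23966 278248
16 1919 24132 254116
17 1753 24298 229818
18 1585 24466 205352
19 1416 24635 180717

1. interest=⌊620999·69/10000⌋=4284; principal=26051-4284=21767; balance=620999-21767=599232
2. interest=⌊599232·69/10000⌋=4134; principal=26051-4134=21917; balance=599232-21917=577315
3. interest=⌊577315·69/10000⌋=3983; principal=26051-3983=22068; balance=577315-22068=555247
4. interest=⌊555247·69/10000⌋=3831; principal=26051-3831=22220; balance=555247-22220=533027
5. interest=⌊533027·69/10000⌋=3677; principal=26051-3677=22374; balance=533027-22374=510653
6. interest=⌊510653·69/10000⌋=3523; principal=26051-3523=22528; balance=510653-22528=488125
7. interest=⌊488125·69/10000⌋=3368; principal=26051-3368=22683; balance=488125-22683=465442
8. interest=⌊465442·69/10000⌋=3211; principal=26051-3211=22840; balance=465442-22840=442602
9. interest=⌊442602·69/10000⌋=3053; principal=26051-3053=22998; balance=442602-22998=419604
10. interest=⌊419604·69/10000⌋=2895; principal=26051-2895=23156; balance=419604-23156=396448
11. interest=⌊396448·69/10000⌋=2735; principal=26051-2735=23316; balance=396448-23316=373132
12. interest=⌊373132·69/10000⌋=2574; principal=26051-2574=23477; balance=373132-23477=349655
13. interest=⌊349655·69/10000⌋=2412; principal=26051-2412=23639; balance=349655-23639=326016
14. interest=⌊326016·69/10000⌋=2249; principal=26051-2249=23802; balance=326016-23802=302214
15. interest=⌊302214·69/10000⌋=2085; principal=26051-2085=23966; balance=302214-23966=278248
16. interest=⌊278248·69/10000⌋=1919; principal=26051-1919=24132; balance=278248-24132=254116
17. interest=⌊254116·69/10000⌋=1753; principal=26051-1753=24298; balance=254116-24298=229818
18. interest=⌊229818·69/10000⌋=1585; principal=26051-1585=24466; balance=229818-24466=205352
19. interest=⌊205352·69/10000⌋=1416; principal=26051-1416=24635; balance=205352-24635=180717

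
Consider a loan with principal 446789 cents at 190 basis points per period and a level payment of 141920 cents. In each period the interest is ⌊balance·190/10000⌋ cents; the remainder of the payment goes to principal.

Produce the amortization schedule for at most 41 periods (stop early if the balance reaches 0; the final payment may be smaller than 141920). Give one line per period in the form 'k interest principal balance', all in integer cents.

1. interest=⌊446789·190/10000⌋=8488; principal=141920-8488=133432; balance=446789-133432=313357
2. interest=⌊313357·190/10000⌋=5953; principal=141920-5953=135967; balance=313357-135967=177390
3. interest=⌊177390·190/10000⌋=3370; principal=141920-3370=138550; balance=177390-138550=38840
4. interest=⌊38840·190/10000⌋=737; principal=min(141920-737,38840)=38840; balance=38840-38840=0

1 8488 133432 313357
2 5953 135967 177390
3 3370 138550 38840
4 737 38840 0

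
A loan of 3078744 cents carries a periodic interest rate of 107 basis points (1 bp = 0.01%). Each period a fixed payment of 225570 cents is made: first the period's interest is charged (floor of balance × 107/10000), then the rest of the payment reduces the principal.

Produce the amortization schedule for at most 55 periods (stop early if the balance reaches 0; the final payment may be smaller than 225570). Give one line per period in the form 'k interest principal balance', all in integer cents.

1. interest=⌊3078744·107/10000⌋=32942; principal=225570-32942=192628; balance=3078744-192628=2886116
2. interest=⌊2886116·107/10000⌋=30881; principal=225570-30881=194689; balance=2886116-194689=2691427
3. interest=⌊2691427·107/10000⌋=28798; principal=225570-28798=196772; balance=2691427-196772=2494655
4. interest=⌊2494655·107/10000⌋=26692; principal=225570-26692=198878; balance=2494655-198878=2295777
5. interest=⌊2295777·107/10000⌋=24564; principal=225570-24564=201006; balance=2295777-201006=2094771
6. interest=⌊2094771·107/10000⌋=22414; principal=225570-22414=203156; balance=2094771-203156=1891615
7. interest=⌊1891615·107/10000⌋=20240; principal=225570-20240=205330; balance=1891615-205330=1686285
8. interest=⌊1686285·107/10000⌋=18043; principal=225570-18043=207527; balance=1686285-207527=1478758
9. interest=⌊1478758·107/10000⌋=15822; principal=225570-15822=209748; balance=1478758-209748=1269010
10. interest=⌊1269010·107/10000⌋=13578; principal=225570-13578=211992; balance=1269010-211992=1057018
11. interest=⌊1057018·107/10000⌋=11310; principal=225570-11310=214260; balance=1057018-214260=842758
12. interest=⌊842758·107/10000⌋=9017; principal=225570-9017=216553; balance=842758-216553=626205
13. interest=⌊626205·107/10000⌋=6700; principal=225570-6700=218870; balance=626205-218870=407335
14. interest=⌊407335·107/10000⌋=4358; principal=225570-4358=221212; balance=407335-221212=186123
15. interest=⌊186123·107/10000⌋=1991; principal=min(225570-1991,186123)=186123; balance=186123-186123=0

1 32942 192628 2886116
2 30881 194689 2691427
3 28798 196772 2494655
4 26692 198878 2295777
5 24564 201006 2094771
6 22414 203156 1891615
7 20240 205330 1686285
8 18043 207527 1478758
9 15822 209748 1269010
10 13578 211992 1057018
11 11310 214260 842758
12 9017 216553 626205
13 6700 218870 407335
14 4358 221212 186123
15 1991 186123 0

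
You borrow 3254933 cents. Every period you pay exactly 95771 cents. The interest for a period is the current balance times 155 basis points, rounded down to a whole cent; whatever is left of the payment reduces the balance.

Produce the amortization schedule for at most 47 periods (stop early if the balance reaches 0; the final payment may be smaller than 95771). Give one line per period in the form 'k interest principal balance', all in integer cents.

1. interest=⌊3254933·155/10000⌋=50451; principal=95771-50451=45320; balance=3254933-45320=3209613
2. interest=⌊3209613·155/10000⌋=49749; principal=95771-49749=46022; balance=3209613-46022=3163591
3. interest=⌊3163591·155/10000⌋=49035; principal=95771-49035=46736; balance=3163591-46736=3116855
4. interest=⌊3116855·155/10000⌋=48311; principal=95771-48311=47460; balance=3116855-47460=3069395
5. interest=⌊3069395·155/10000⌋=47575; principal=95771-47575=48196; balance=3069395-48196=3021199
6. interest=⌊3021199·155/10000⌋=46828; principal=95771-46828=48943; balance=3021199-48943=2972256
7. interest=⌊2972256·155/10000⌋=46069; principal=95771-46069=49702; balance=2972256-49702=2922554
8. interest=⌊2922554·155/10000⌋=45299; principal=95771-45299=50472; balance=2922554-50472=2872082
9. interest=⌊2872082·155/10000⌋=44517; principal=95771-44517=51254; balance=2872082-51254=2820828
10. interest=⌊2820828·155/10000⌋=43722; principal=95771-43722=52049; balance=2820828-52049=2768779
11. interest=⌊2768779·155/10000⌋=42916; principal=95771-42916=52855; balance=2768779-52855=2715924
12. interest=⌊2715924·155/10000⌋=42096; principal=95771-42096=53675; balance=2715924-53675=2662249
13. interest=⌊2662249·155/10000⌋=41264; principal=95771-41264=54507; balance=2662249-54507=2607742
14. interest=⌊2607742·155/10000⌋=40420; principal=95771-40420=55351; balance=2607742-55351=2552391
15. interest=⌊2552391·155/10000⌋=39562; principal=95771-39562=56209; balance=2552391-56209=2496182
16. interest=⌊2496182·155/10000⌋=38690; principal=95771-38690=57081; balance=2496182-57081=2439101
17. interest=⌊2439101·155/10000⌋=37806; principal=95771-37806=57965; balance=2439101-57965=2381136
18. interest=⌊2381136·155/10000⌋=36907; principal=95771-36907=58864; balance=2381136-58864=2322272
19. interest=⌊2322272·155/10000⌋=35995; principal=95771-35995=59776; balance=2322272-59776=2262496
20. interest=⌊2262496·155/10000⌋=35068; principal=95771-35068=60703; balance=2262496-60703=2201793
21. interest=⌊2201793·155/10000⌋=34127; principal=95771-34127=61644; balance=2201793-61644=2140149
22. interest=⌊2140149·155/10000⌋=33172; principal=95771-33172=62599; balance=2140149-62599=2077550
23. interest=⌊2077550·155/10000⌋=32202; principal=95771-32202=63569; balance=2077550-63569=2013981
24. interest=⌊2013981·155/10000⌋=31216; principal=95771-31216=64555; balance=2013981-64555=1949426
25. interest=⌊1949426·155/10000⌋=30216; principal=95771-30216=65555; balance=1949426-65555=1883871
26. interest=⌊1883871·155/10000⌋=29200; principal=95771-29200=66571; balance=1883871-66571=1817300
27. interest=⌊1817300·155/10000⌋=28168; principal=95771-28168=67603; balance=1817300-67603=1749697
28. interest=⌊1749697·155/10000⌋=27120; principal=95771-27120=68651; balance=1749697-68651=1681046
29. interest=⌊1681046·155/10000⌋=26056; principal=95771-26056=69715; balance=1681046-69715=1611331
30. interest=⌊1611331·155/10000⌋=24975; principal=95771-24975=70796; balance=1611331-70796=1540535
31. interest=⌊1540535·155/10000⌋=23878; principal=95771-23878=71893; balance=1540535-71893=1468642
32. interest=⌊1468642·155/10000⌋=22763; principal=95771-22763=73008; balance=1468642-73008=1395634
33. interest=⌊1395634·155/10000⌋=21632; principal=95771-21632=74139; balance=1395634-74139=1321495
34. interest=⌊1321495·155/10000⌋=20483; principal=95771-20483=75288; balance=1321495-75288=1246207
35. interest=⌊1246207·155/10000⌋=19316; principal=95771-19316=76455; balance=1246207-76455=1169752
36. interest=⌊1169752·155/10000⌋=18131; principal=95771-18131=77640; balance=1169752-77640=1092112
37. interest=⌊1092112·155/10000⌋=16927; principal=95771-16927=78844; balance=1092112-78844=1013268
38. interest=⌊1013268·155/10000⌋=15705; principal=95771-15705=80066; balance=1013268-80066=933202
39. interest=⌊933202·155/10000⌋=14464; principal=95771-14464=81307; balance=933202-81307=851895
40. interest=⌊851895·155/10000⌋=13204; principal=95771-13204=82567; balance=851895-82567=769328
41. interest=⌊769328·155/10000⌋=11924; principal=95771-11924=83847; balance=769328-83847=685481
42. interest=⌊685481·155/10000⌋=10624; principal=95771-10624=85147; balance=685481-85147=600334
43. interest=⌊600334·155/10000⌋=9305; principal=95771-9305=86466; balance=600334-86466=513868
44. interest=⌊513868·155/10000⌋=7964; principal=95771-7964=87807; balance=513868-87807=426061
45. interest=⌊426061·155/10000⌋=6603; principal=95771-6603=89168; balance=426061-89168=336893
46. interest=⌊336893·155/10000⌋=5221; principal=95771-5221=90550; balance=336893-90550=246343
47. interest=⌊246343·155/10000⌋=3818; principal=95771-3818=91953; balance=246343-91953=154390

1 50451 45320 3209613
2 49749 46022 3163591
3 49035 46736 3116855
4 48311 47460 3069395
5 47575 48196 3021199
6 46828 48943 2972256
7 46069 49702 2922554
8 45299 50472 2872082
9 44517 51254 2820828
10 43722 52049 2768779
11 42916 52855 2715924
12 42096 53675 2662249
13 41264 54507 2607742
14 40420 55351 2552391
15 39562 56209 2496182
16 38690 57081 2439101
17 37806 57965 2381136
18 36907 58864 2322272
19 35995 59776 2262496
20 35068 60703 2201793
21 34127 61644 2140149
22 33172 62599 2077550
23 32202 63569 2013981
24 31216 64555 1949426
25 30216 65555 1883871
26 29200 66571 1817300
27 28168 67603 1749697
28 27120 68651 1681046
29 26056 69715 1611331
30 24975 70796 1540535
31 23878 71893 1468642
32 22763 73008 1395634
33 21632 74139 1321495
34 20483 75288 1246207
35 19316 76455 1169752
36 18131 77640 1092112
37 16927 78844 1013268
38 15705 80066 933202
39 14464 81307 851895
40 13204 82567 769328
41 11924 83847 685481
42 10624 85147 600334
43 9305 86466 513868
44 7964 87807 426061
45 6603 89168 336893
46 5221 90550 246343
47 3818 91953 154390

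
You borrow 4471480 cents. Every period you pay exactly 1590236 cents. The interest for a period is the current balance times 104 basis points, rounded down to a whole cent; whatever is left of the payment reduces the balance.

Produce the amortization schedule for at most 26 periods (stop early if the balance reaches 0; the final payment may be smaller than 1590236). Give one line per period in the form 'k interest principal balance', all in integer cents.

1 46503 1543733 2927747
2 30448 1559788 1367959
3 14226 1367959 0

1. interest=⌊4471480·104/10000⌋=46503; principal=1590236-46503=1543733; balance=4471480-1543733=2927747
2. interest=⌊2927747·104/10000⌋=30448; principal=1590236-30448=1559788; balance=2927747-1559788=1367959
3. interest=⌊1367959·104/10000⌋=14226; principal=min(1590236-14226,1367959)=1367959; balance=1367959-1367959=0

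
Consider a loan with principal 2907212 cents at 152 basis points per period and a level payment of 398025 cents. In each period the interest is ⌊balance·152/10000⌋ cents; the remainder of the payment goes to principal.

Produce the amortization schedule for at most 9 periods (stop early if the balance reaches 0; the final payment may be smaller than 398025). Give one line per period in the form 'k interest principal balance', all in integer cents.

1 44189 353836 2553376
2 38811 359214 2194162
3 33351 364674 1829488
4 27808 370217 1459271
5 22180 375845 1083426
6 16468 381557 701869
7 10668 387357 314512
8 4780 314512 0

1. interest=⌊2907212·152/10000⌋=44189; principal=398025-44189=353836; balance=2907212-353836=2553376
2. interest=⌊2553376·152/10000⌋=38811; principal=398025-38811=359214; balance=2553376-359214=2194162
3. interest=⌊2194162·152/10000⌋=33351; principal=398025-33351=364674; balance=2194162-364674=1829488
4. interest=⌊1829488·152/10000⌋=27808; principal=398025-27808=370217; balance=1829488-370217=1459271
5. interest=⌊1459271·152/10000⌋=22180; principal=398025-22180=375845; balance=1459271-375845=1083426
6. interest=⌊1083426·152/10000⌋=16468; principal=398025-16468=381557; balance=1083426-381557=701869
7. interest=⌊701869·152/10000⌋=10668; principal=398025-10668=387357; balance=701869-387357=314512
8. interest=⌊314512·152/10000⌋=4780; principal=min(398025-4780,314512)=314512; balance=314512-314512=0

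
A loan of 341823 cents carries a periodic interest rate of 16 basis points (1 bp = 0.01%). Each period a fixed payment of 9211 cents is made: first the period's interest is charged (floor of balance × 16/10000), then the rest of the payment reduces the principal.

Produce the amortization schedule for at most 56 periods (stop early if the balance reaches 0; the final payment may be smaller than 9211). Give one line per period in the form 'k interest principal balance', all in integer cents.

1 546 8665 333158
2 533 8678 324480
3 519 8692 315788
4 505 8706 307082
5 491 8720 298362
6 477 8734 289628
7 463 8748 280880
8 449 8762 272118
9 435 8776 263342
10 421 8790 254552
11 407 8804 245748
12 393 8818 236930
13 379 8832 228098
14 364 8847 219251
15 350 8861 210390
16 336 8875 201515
17 322 8889 192626
18 308 8903 183723
19 293 8918 174805
20 279 8932 165873
21 265 8946 156927
22 251 8960 147967
23 236 8975 138992
24 222 8989 130003
25 208 9003 121000
26 193 9018 111982
27 179 9032 102950
28 164 9047 93903
29 150 9061 84842
30 135 9076 75766
31 121 9090 66676
32 106 9105 57571
33 92 9119 48452
34 77 9134 39318
35 62 9149 30169
36 48 9163 21006
37 33 9178 11828
38 18 9193 2635
39 4 2635 0

1. interest=⌊341823·16/10000⌋=546; principal=9211-546=8665; balance=341823-8665=333158
2. interest=⌊333158·16/10000⌋=533; principal=9211-533=8678; balance=333158-8678=324480
3. interest=⌊324480·16/10000⌋=519; principal=9211-519=8692; balance=324480-8692=315788
4. interest=⌊315788·16/10000⌋=505; principal=9211-505=8706; balance=315788-8706=307082
5. interest=⌊307082·16/10000⌋=491; principal=9211-491=8720; balance=307082-8720=298362
6. interest=⌊298362·16/10000⌋=477; principal=9211-477=8734; balance=298362-8734=289628
7. interest=⌊289628·16/10000⌋=463; principal=9211-463=8748; balance=289628-8748=280880
8. interest=⌊280880·16/10000⌋=449; principal=9211-449=8762; balance=280880-8762=272118
9. interest=⌊272118·16/10000⌋=435; principal=9211-435=8776; balance=272118-8776=263342
10. interest=⌊263342·16/10000⌋=421; principal=9211-421=8790; balance=263342-8790=254552
11. interest=⌊254552·16/10000⌋=407; principal=9211-407=8804; balance=254552-8804=245748
12. interest=⌊245748·16/10000⌋=393; principal=9211-393=8818; balance=245748-8818=236930
13. interest=⌊236930·16/10000⌋=379; principal=9211-379=8832; balance=236930-8832=228098
14. interest=⌊228098·16/10000⌋=364; principal=9211-364=8847; balance=228098-8847=219251
15. interest=⌊219251·16/10000⌋=350; principal=9211-350=8861; balance=219251-8861=210390
16. interest=⌊210390·16/10000⌋=336; principal=9211-336=8875; balance=210390-8875=201515
17. interest=⌊201515·16/10000⌋=322; principal=9211-322=8889; balance=201515-8889=192626
18. interest=⌊192626·16/10000⌋=308; principal=9211-308=8903; balance=192626-8903=183723
19. interest=⌊183723·16/10000⌋=293; principal=9211-293=8918; balance=183723-8918=174805
20. interest=⌊174805·16/10000⌋=279; principal=9211-279=8932; balance=174805-8932=165873
21. interest=⌊165873·16/10000⌋=265; principal=9211-265=8946; balance=165873-8946=156927
22. interest=⌊156927·16/10000⌋=251; principal=9211-251=8960; balance=156927-8960=147967
23. interest=⌊147967·16/10000⌋=236; principal=9211-236=8975; balance=147967-8975=138992
24. interest=⌊138992·16/10000⌋=222; principal=9211-222=8989; balance=138992-8989=130003
25. interest=⌊130003·16/10000⌋=208; principal=9211-208=9003; balance=130003-9003=121000
26. interest=⌊121000·16/10000⌋=193; principal=9211-193=9018; balance=121000-9018=111982
27. interest=⌊111982·16/10000⌋=179; principal=9211-179=9032; balance=111982-9032=102950
28. interest=⌊102950·16/10000⌋=164; principal=9211-164=9047; balance=102950-9047=93903
29. interest=⌊93903·16/10000⌋=150; principal=9211-150=9061; balance=93903-9061=84842
30. interest=⌊84842·16/10000⌋=135; principal=9211-135=9076; balance=84842-9076=75766
31. interest=⌊75766·16/10000⌋=121; principal=9211-121=9090; balance=75766-9090=66676
32. interest=⌊66676·16/10000⌋=106; principal=9211-106=9105; balance=66676-9105=57571
33. interest=⌊57571·16/10000⌋=92; principal=9211-92=9119; balance=57571-9119=48452
34. interest=⌊48452·16/10000⌋=77; principal=9211-77=9134; balance=48452-9134=39318
35. interest=⌊39318·16/10000⌋=62; principal=9211-62=9149; balance=39318-9149=30169
36. interest=⌊30169·16/10000⌋=48; principal=9211-48=9163; balance=30169-9163=21006
37. interest=⌊21006·16/10000⌋=33; principal=9211-33=9178; balance=21006-9178=11828
38. interest=⌊11828·16/10000⌋=18; principal=9211-18=9193; balance=11828-9193=2635
39. interest=⌊2635·16/10000⌋=4; principal=min(9211-4,2635)=2635; balance=2635-2635=0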